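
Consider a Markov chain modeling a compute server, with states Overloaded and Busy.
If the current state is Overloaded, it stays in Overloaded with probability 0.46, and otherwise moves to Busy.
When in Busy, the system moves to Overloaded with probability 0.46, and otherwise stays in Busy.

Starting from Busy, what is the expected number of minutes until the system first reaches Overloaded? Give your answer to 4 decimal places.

2.1739

Let t(s) be the expected number of minutes to first reach Overloaded from state s, with t(Overloaded) = 0. Conditioning on the first minute:
t(Busy) = 1 + 0.54·t(Busy)
Solving: t(Busy) = 2.1739.
Expected minutes from Busy to Overloaded: 2.1739.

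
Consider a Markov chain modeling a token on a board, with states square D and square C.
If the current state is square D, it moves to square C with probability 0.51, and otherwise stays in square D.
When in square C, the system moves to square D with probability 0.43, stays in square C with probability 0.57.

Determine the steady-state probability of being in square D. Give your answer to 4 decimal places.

Let the stationary distribution be π with π = πP and π_1 + π_2 = 1.
π_1 = 0.49·π_1 + 0.43·π_2
Solving with the normalization constraint gives π = (0.4574, 0.5426).
So the stationary probability of square D is 0.4574.

0.4574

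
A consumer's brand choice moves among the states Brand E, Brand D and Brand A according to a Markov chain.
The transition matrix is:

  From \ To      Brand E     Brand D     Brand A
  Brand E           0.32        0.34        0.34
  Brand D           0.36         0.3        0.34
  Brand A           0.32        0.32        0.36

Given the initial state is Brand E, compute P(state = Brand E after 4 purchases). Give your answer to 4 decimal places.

Propagate the distribution vector 4 purchases from Brand E.
After 0 purchases: (1.0000, 0.0000, 0.0000)
After 1 purchase: (0.3200, 0.3400, 0.3400)
After 2 purchases: (0.3336, 0.3196, 0.3468)
After 3 purchases: (0.3328, 0.3203, 0.3469)
After 4 purchases: (0.3328, 0.3203, 0.3469)
P(in Brand E after 4 purchases) = 0.3328

0.3328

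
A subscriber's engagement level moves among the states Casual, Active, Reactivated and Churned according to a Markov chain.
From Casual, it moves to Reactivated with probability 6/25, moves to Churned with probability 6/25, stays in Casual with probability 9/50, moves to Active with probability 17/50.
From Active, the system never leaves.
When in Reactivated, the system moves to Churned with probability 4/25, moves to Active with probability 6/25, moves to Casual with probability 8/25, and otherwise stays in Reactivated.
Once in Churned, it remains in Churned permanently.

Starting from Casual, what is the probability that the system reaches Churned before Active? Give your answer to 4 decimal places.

Let h(s) be the probability of absorption at Churned starting from transient state s. Then h(Churned) = 1 and h(Active) = 0. By first-step analysis:
h(Casual) = 0.18·h(Casual) + 0.34·0 + 0.24·h(Reactivated) + 0.24·1
h(Reactivated) = 0.32·h(Casual) + 0.24·0 + 0.28·h(Reactivated) + 0.16·1
Solving: h(Casual) = 0.4112, h(Reactivated) = 0.4050.
Starting from Casual, the probability is 0.4112.

0.4112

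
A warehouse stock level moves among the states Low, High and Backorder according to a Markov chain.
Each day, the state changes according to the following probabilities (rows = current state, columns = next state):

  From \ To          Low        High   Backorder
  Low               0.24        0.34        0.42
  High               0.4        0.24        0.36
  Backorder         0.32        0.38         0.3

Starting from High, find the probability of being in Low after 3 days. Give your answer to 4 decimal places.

0.3219

Propagate the distribution vector 3 days from High.
After 0 days: (0.0000, 1.0000, 0.0000)
After 1 day: (0.4000, 0.2400, 0.3600)
After 2 days: (0.3072, 0.3304, 0.3624)
After 3 days: (0.3219, 0.3215, 0.3567)
P(in Low after 3 days) = 0.3219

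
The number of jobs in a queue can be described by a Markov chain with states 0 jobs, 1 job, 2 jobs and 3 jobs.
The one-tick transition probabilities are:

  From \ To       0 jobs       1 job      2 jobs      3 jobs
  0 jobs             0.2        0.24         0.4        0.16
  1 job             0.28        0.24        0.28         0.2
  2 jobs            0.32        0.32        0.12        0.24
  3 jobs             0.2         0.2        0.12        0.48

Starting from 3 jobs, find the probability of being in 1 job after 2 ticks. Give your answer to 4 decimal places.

0.2304

Propagate the distribution vector 2 ticks from 3 jobs.
After 0 ticks: (0.0000, 0.0000, 0.0000, 1.0000)
After 1 tick: (0.2000, 0.2000, 0.1200, 0.4800)
After 2 ticks: (0.2304, 0.2304, 0.2080, 0.3312)
P(in 1 job after 2 ticks) = 0.2304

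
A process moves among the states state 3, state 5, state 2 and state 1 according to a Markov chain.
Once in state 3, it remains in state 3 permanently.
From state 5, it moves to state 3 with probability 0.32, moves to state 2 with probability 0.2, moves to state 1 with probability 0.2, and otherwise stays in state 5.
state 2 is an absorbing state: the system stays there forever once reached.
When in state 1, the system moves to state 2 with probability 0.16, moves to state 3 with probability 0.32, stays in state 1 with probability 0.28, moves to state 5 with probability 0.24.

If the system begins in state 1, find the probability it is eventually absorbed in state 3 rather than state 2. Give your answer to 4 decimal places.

Let h(s) be the probability of absorption at state 3 starting from transient state s. Then h(state 3) = 1 and h(state 2) = 0. By first-step analysis:
h(state 5) = 0.32·1 + 0.28·h(state 5) + 0.2·0 + 0.2·h(state 1)
h(state 1) = 0.32·1 + 0.24·h(state 5) + 0.16·0 + 0.28·h(state 1)
Solving: h(state 5) = 0.6259, h(state 1) = 0.6531.
Starting from state 1, the probability is 0.6531.

0.6531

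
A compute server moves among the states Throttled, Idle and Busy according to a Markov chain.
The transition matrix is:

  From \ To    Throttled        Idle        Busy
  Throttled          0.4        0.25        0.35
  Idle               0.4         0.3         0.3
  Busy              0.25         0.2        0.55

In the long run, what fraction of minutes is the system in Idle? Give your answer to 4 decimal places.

Let the stationary distribution be π with π = πP and π_1 + π_2 + π_3 = 1.
π_1 = 0.4·π_1 + 0.4·π_2 + 0.25·π_3
π_2 = 0.25·π_1 + 0.3·π_2 + 0.2·π_3
Solving with the normalization constraint gives π = (0.3366, 0.2409, 0.4224).
So the stationary probability of Idle is 0.2409.

0.2409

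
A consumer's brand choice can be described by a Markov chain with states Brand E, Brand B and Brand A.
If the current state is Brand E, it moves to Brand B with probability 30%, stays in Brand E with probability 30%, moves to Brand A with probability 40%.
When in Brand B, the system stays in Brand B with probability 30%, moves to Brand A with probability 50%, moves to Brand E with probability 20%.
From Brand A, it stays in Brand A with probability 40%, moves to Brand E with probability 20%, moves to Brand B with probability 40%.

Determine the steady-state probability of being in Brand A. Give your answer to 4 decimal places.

0.4343

Let the stationary distribution be π with π = πP and π_1 + π_2 + π_3 = 1.
π_1 = 0.3·π_1 + 0.2·π_2 + 0.2·π_3
π_2 = 0.3·π_1 + 0.3·π_2 + 0.4·π_3
Solving with the normalization constraint gives π = (0.2222, 0.3434, 0.4343).
So the stationary probability of Brand A is 0.4343.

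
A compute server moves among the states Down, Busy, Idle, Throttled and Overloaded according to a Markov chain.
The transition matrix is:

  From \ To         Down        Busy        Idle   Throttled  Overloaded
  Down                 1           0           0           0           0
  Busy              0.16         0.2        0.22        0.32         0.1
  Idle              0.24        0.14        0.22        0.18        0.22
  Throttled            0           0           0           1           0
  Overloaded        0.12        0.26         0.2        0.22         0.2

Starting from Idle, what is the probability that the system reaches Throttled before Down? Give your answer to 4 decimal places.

0.5114

Let h(s) be the probability of absorption at Throttled starting from transient state s. Then h(Throttled) = 1 and h(Down) = 0. By first-step analysis:
h(Busy) = 0.16·0 + 0.2·h(Busy) + 0.22·h(Idle) + 0.32·1 + 0.1·h(Overloaded)
h(Idle) = 0.24·0 + 0.14·h(Busy) + 0.22·h(Idle) + 0.18·1 + 0.22·h(Overloaded)
h(Overloaded) = 0.12·0 + 0.26·h(Busy) + 0.2·h(Idle) + 0.22·1 + 0.2·h(Overloaded)
Solving: h(Busy) = 0.6160, h(Idle) = 0.5114, h(Overloaded) = 0.6031.
Starting from Idle, the probability is 0.5114.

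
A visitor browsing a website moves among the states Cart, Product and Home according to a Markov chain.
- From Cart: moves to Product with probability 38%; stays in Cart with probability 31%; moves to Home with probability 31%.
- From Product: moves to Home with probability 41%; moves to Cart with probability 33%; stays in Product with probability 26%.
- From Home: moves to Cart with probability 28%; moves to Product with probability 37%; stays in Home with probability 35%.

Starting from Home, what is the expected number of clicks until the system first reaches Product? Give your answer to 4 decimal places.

Let t(s) be the expected number of clicks to first reach Product from state s, with t(Product) = 0. Conditioning on the first click:
t(Cart) = 1 + 0.31·t(Cart) + 0.31·t(Home)
t(Home) = 1 + 0.28·t(Cart) + 0.35·t(Home)
Solving: t(Cart) = 2.6541, t(Home) = 2.6818.
Expected clicks from Home to Product: 2.6818.

2.6818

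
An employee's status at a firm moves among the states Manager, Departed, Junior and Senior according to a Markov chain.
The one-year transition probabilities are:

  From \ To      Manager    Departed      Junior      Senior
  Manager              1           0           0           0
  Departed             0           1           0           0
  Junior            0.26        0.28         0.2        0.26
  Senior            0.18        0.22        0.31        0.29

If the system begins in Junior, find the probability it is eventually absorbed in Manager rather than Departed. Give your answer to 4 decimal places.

Let h(s) be the probability of absorption at Manager starting from transient state s. Then h(Manager) = 1 and h(Departed) = 0. By first-step analysis:
h(Junior) = 0.26·1 + 0.28·0 + 0.2·h(Junior) + 0.26·h(Senior)
h(Senior) = 0.18·1 + 0.22·0 + 0.31·h(Junior) + 0.29·h(Senior)
Solving: h(Junior) = 0.4748, h(Senior) = 0.4608.
Starting from Junior, the probability is 0.4748.

0.4748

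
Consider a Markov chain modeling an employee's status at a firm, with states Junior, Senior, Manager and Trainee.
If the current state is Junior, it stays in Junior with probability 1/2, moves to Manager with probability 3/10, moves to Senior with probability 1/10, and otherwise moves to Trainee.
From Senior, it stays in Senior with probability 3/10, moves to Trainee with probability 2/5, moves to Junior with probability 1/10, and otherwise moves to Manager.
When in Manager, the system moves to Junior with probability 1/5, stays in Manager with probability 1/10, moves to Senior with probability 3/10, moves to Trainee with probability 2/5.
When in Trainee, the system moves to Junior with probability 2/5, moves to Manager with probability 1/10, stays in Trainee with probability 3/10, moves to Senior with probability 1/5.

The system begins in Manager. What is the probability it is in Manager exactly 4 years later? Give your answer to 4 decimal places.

Propagate the distribution vector 4 years from Manager.
After 0 years: (0.0000, 0.0000, 1.0000, 0.0000)
After 1 year: (0.2000, 0.3000, 0.1000, 0.4000)
After 2 years: (0.3100, 0.2200, 0.1700, 0.3000)
After 3 years: (0.3310, 0.2080, 0.1840, 0.2770)
After 4 years: (0.3339, 0.2061, 0.1870, 0.2730)
P(in Manager after 4 years) = 0.1870

0.1870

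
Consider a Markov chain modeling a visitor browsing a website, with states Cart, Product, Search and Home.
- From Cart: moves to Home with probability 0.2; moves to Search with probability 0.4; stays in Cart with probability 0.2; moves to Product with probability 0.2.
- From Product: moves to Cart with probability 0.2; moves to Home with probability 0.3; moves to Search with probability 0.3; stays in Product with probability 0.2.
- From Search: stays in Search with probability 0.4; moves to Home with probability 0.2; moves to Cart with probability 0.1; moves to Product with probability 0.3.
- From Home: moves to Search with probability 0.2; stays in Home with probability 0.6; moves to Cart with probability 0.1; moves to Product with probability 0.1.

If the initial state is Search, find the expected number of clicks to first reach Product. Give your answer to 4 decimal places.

4.5000

Let t(s) be the expected number of clicks to first reach Product from state s, with t(Product) = 0. Conditioning on the first click:
t(Cart) = 1 + 0.2·t(Cart) + 0.4·t(Search) + 0.2·t(Home)
t(Search) = 1 + 0.1·t(Cart) + 0.4·t(Search) + 0.2·t(Home)
t(Home) = 1 + 0.1·t(Cart) + 0.2·t(Search) + 0.6·t(Home)
Solving: t(Cart) = 5.0000, t(Search) = 4.5000, t(Home) = 6.0000.
Expected clicks from Search to Product: 4.5000.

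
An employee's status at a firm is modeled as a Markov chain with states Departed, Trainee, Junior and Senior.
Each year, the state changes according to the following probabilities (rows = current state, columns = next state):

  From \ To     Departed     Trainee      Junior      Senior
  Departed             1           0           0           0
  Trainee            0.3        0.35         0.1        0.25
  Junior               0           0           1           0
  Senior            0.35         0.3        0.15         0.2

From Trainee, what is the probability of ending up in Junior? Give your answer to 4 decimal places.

Let h(s) be the probability of absorption at Junior starting from transient state s. Then h(Junior) = 1 and h(Departed) = 0. By first-step analysis:
h(Trainee) = 0.3·0 + 0.35·h(Trainee) + 0.1·1 + 0.25·h(Senior)
h(Senior) = 0.35·0 + 0.3·h(Trainee) + 0.15·1 + 0.2·h(Senior)
Solving: h(Trainee) = 0.2640, h(Senior) = 0.2865.
Starting from Trainee, the probability is 0.2640.

0.2640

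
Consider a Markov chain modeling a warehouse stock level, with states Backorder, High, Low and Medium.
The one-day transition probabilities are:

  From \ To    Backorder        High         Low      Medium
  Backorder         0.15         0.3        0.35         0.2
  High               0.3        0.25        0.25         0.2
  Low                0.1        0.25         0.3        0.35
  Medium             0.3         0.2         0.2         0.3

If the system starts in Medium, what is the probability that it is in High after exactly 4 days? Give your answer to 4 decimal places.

Propagate the distribution vector 4 days from Medium.
After 0 days: (0.0000, 0.0000, 0.0000, 1.0000)
After 1 day: (0.3000, 0.2000, 0.2000, 0.3000)
After 2 days: (0.2150, 0.2500, 0.2750, 0.2600)
After 3 days: (0.2128, 0.2478, 0.2723, 0.2673)
After 4 days: (0.2136, 0.2473, 0.2715, 0.2676)
P(in High after 4 days) = 0.2473

0.2473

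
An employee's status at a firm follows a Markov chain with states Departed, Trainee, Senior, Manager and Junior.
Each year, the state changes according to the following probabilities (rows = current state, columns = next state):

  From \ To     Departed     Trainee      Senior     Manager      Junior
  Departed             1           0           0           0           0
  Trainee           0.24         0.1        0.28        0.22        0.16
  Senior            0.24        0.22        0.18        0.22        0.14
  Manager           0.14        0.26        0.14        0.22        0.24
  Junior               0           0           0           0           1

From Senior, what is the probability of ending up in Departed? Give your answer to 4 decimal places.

Let h(s) be the probability of absorption at Departed starting from transient state s. Then h(Departed) = 1 and h(Junior) = 0. By first-step analysis:
h(Trainee) = 0.24·1 + 0.1·h(Trainee) + 0.28·h(Senior) + 0.22·h(Manager) + 0.16·0
h(Senior) = 0.24·1 + 0.22·h(Trainee) + 0.18·h(Senior) + 0.22·h(Manager) + 0.14·0
h(Manager) = 0.14·1 + 0.26·h(Trainee) + 0.14·h(Senior) + 0.22·h(Manager) + 0.24·0
Solving: h(Trainee) = 0.5574, h(Senior) = 0.5676, h(Manager) = 0.4672.
Starting from Senior, the probability is 0.5676.

0.5676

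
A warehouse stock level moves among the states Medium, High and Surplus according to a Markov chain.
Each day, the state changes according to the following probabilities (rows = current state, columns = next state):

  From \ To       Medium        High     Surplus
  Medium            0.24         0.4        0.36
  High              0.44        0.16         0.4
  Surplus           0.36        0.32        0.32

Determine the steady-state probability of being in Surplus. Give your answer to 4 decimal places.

Let the stationary distribution be π with π = πP and π_1 + π_2 + π_3 = 1.
π_1 = 0.24·π_1 + 0.44·π_2 + 0.36·π_3
π_2 = 0.4·π_1 + 0.16·π_2 + 0.32·π_3
Solving with the normalization constraint gives π = (0.3428, 0.2995, 0.3577).
So the stationary probability of Surplus is 0.3577.

0.3577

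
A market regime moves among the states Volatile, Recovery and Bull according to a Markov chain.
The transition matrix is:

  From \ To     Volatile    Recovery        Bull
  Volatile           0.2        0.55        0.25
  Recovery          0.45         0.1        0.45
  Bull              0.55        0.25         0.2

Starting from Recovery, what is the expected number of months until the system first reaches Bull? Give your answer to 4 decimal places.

2.6455

Let t(s) be the expected number of months to first reach Bull from state s, with t(Bull) = 0. Conditioning on the first month:
t(Volatile) = 1 + 0.2·t(Volatile) + 0.55·t(Recovery)
t(Recovery) = 1 + 0.45·t(Volatile) + 0.1·t(Recovery)
Solving: t(Volatile) = 3.0688, t(Recovery) = 2.6455.
Expected months from Recovery to Bull: 2.6455.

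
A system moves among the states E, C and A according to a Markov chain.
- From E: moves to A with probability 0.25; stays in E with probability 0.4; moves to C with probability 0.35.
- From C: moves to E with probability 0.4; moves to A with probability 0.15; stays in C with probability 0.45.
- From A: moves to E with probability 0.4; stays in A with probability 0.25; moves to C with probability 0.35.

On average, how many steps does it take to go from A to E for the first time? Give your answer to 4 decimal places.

Let t(s) be the expected number of steps to first reach E from state s, with t(E) = 0. Conditioning on the first step:
t(C) = 1 + 0.45·t(C) + 0.15·t(A)
t(A) = 1 + 0.35·t(C) + 0.25·t(A)
Solving: t(C) = 2.5000, t(A) = 2.5000.
Expected steps from A to E: 2.5000.

2.5000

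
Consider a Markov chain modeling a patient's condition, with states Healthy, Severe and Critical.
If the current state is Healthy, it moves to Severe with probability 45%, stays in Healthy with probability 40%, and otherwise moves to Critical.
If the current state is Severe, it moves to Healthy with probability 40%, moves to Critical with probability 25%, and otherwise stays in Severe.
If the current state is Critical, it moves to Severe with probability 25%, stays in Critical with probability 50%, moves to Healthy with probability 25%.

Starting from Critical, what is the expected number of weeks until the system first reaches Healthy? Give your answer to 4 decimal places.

3.4286

Let t(s) be the expected number of weeks to first reach Healthy from state s, with t(Healthy) = 0. Conditioning on the first week:
t(Severe) = 1 + 0.35·t(Severe) + 0.25·t(Critical)
t(Critical) = 1 + 0.25·t(Severe) + 0.5·t(Critical)
Solving: t(Severe) = 2.8571, t(Critical) = 3.4286.
Expected weeks from Critical to Healthy: 3.4286.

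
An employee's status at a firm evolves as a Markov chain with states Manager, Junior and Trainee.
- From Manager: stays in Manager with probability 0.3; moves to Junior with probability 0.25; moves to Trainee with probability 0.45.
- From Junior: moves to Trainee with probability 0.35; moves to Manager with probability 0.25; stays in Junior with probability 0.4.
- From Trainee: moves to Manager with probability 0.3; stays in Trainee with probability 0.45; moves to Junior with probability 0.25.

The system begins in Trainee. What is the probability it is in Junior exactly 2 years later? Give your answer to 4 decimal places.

0.2875

Sum over the intermediate state after 1 year:
P = P(Trainee→Manager)·P(Manager→Junior) + P(Trainee→Junior)·P(Junior→Junior) + P(Trainee→Trainee)·P(Trainee→Junior)
  = 0.3×0.25 + 0.25×0.4 + 0.45×0.25
  = 0.0750 + 0.1000 + 0.1125 = 0.2875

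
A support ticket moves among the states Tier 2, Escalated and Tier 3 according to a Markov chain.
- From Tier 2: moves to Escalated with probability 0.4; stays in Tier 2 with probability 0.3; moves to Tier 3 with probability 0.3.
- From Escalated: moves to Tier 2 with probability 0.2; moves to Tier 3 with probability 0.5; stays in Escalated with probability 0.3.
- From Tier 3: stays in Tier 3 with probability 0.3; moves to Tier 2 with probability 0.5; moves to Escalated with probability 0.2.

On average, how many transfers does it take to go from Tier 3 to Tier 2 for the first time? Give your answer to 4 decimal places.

Let t(s) be the expected number of transfers to first reach Tier 2 from state s, with t(Tier 2) = 0. Conditioning on the first transfer:
t(Escalated) = 1 + 0.3·t(Escalated) + 0.5·t(Tier 3)
t(Tier 3) = 1 + 0.2·t(Escalated) + 0.3·t(Tier 3)
Solving: t(Escalated) = 3.0769, t(Tier 3) = 2.3077.
Expected transfers from Tier 3 to Tier 2: 2.3077.

2.3077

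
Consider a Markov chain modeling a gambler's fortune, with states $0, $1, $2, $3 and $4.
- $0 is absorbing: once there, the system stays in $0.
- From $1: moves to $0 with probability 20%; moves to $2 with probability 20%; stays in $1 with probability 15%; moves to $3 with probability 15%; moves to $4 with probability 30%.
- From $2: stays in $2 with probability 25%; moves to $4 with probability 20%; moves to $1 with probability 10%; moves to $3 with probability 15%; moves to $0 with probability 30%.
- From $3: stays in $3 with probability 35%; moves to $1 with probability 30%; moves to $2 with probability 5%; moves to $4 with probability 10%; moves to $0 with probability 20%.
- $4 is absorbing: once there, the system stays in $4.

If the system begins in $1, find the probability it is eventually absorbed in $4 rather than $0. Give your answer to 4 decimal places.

0.5284

Let h(s) be the probability of absorption at $4 starting from transient state s. Then h($4) = 1 and h($0) = 0. By first-step analysis:
h($1) = 0.2·0 + 0.15·h($1) + 0.2·h($2) + 0.15·h($3) + 0.3·1
h($2) = 0.3·0 + 0.1·h($1) + 0.25·h($2) + 0.15·h($3) + 0.2·1
h($3) = 0.2·0 + 0.3·h($1) + 0.05·h($2) + 0.35·h($3) + 0.1·1
Solving: h($1) = 0.5284, h($2) = 0.4232, h($3) = 0.4303.
Starting from $1, the probability is 0.5284.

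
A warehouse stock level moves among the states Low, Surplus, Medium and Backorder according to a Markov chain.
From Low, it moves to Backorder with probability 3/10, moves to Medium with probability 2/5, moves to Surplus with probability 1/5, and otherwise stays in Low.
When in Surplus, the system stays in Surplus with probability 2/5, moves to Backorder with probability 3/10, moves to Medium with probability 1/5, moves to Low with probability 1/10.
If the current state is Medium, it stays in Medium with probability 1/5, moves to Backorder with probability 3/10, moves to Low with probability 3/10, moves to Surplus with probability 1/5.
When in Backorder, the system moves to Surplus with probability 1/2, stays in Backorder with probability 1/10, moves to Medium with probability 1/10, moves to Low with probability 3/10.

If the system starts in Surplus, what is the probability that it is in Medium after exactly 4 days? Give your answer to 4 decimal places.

0.2120

Propagate the distribution vector 4 days from Surplus.
After 0 days: (0.0000, 1.0000, 0.0000, 0.0000)
After 1 day: (0.1000, 0.4000, 0.2000, 0.3000)
After 2 days: (0.2000, 0.3700, 0.1900, 0.2400)
After 3 days: (0.1860, 0.3460, 0.2160, 0.2520)
After 4 days: (0.1936, 0.3448, 0.2120, 0.2496)
P(in Medium after 4 days) = 0.2120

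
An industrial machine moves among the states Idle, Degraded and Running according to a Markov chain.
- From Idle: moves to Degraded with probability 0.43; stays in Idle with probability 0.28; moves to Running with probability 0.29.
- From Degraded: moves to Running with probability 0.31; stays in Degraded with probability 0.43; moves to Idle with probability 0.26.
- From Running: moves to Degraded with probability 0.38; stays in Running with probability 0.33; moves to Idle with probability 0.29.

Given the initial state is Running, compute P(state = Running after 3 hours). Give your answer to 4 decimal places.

Propagate the distribution vector 3 hours from Running.
After 0 hours: (0.0000, 0.0000, 1.0000)
After 1 hour: (0.2900, 0.3800, 0.3300)
After 2 hours: (0.2757, 0.4135, 0.3108)
After 3 hours: (0.2748, 0.4145, 0.3107)
P(in Running after 3 hours) = 0.3107

0.3107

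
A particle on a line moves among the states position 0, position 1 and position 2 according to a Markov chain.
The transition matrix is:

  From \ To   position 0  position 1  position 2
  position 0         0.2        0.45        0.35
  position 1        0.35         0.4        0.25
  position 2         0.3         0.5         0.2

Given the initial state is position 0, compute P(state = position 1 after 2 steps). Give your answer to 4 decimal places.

0.4450

Sum over the intermediate state after 1 step:
P = P(position 0→position 0)·P(position 0→position 1) + P(position 0→position 1)·P(position 1→position 1) + P(position 0→position 2)·P(position 2→position 1)
  = 0.2×0.45 + 0.45×0.4 + 0.35×0.5
  = 0.0900 + 0.1800 + 0.1750 = 0.4450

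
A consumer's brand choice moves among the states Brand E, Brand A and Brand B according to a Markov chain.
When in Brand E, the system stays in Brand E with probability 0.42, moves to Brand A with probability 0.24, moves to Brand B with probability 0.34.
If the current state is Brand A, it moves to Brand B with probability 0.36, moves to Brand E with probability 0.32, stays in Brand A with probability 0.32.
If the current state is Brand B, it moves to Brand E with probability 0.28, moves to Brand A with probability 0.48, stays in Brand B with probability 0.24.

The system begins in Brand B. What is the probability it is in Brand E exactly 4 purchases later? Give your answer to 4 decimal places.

0.3415

Propagate the distribution vector 4 purchases from Brand B.
After 0 purchases: (0.0000, 0.0000, 1.0000)
After 1 purchase: (0.2800, 0.4800, 0.2400)
After 2 purchases: (0.3384, 0.3360, 0.3256)
After 3 purchases: (0.3408, 0.3450, 0.3142)
After 4 purchases: (0.3415, 0.3430, 0.3155)
P(in Brand E after 4 purchases) = 0.3415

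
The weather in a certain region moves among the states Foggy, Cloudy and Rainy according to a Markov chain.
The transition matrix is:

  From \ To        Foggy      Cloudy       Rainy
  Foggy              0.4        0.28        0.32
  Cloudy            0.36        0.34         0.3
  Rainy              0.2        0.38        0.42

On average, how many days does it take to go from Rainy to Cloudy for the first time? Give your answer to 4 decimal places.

2.8169

Let t(s) be the expected number of days to first reach Cloudy from state s, with t(Cloudy) = 0. Conditioning on the first day:
t(Foggy) = 1 + 0.4·t(Foggy) + 0.32·t(Rainy)
t(Rainy) = 1 + 0.2·t(Foggy) + 0.42·t(Rainy)
Solving: t(Foggy) = 3.1690, t(Rainy) = 2.8169.
Expected days from Rainy to Cloudy: 2.8169.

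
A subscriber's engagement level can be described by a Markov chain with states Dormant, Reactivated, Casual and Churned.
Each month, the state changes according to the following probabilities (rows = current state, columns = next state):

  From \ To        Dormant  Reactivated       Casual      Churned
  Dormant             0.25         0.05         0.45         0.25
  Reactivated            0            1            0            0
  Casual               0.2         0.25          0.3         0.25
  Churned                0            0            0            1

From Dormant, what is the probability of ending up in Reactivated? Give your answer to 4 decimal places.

0.3391

Let h(s) be the probability of absorption at Reactivated starting from transient state s. Then h(Reactivated) = 1 and h(Churned) = 0. By first-step analysis:
h(Dormant) = 0.25·h(Dormant) + 0.05·1 + 0.45·h(Casual) + 0.25·0
h(Casual) = 0.2·h(Dormant) + 0.25·1 + 0.3·h(Casual) + 0.25·0
Solving: h(Dormant) = 0.3391, h(Casual) = 0.4540.
Starting from Dormant, the probability is 0.3391.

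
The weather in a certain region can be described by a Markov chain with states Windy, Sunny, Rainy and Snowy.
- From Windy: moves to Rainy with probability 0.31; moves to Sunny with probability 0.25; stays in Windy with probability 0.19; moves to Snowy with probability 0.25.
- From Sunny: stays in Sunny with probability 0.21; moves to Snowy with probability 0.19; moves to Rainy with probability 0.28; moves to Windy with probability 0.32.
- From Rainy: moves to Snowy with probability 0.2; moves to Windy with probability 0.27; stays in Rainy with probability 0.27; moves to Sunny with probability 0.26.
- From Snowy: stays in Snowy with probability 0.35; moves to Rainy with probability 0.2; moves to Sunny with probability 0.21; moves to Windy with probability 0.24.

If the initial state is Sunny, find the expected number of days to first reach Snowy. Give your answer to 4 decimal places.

4.7827

Let t(s) be the expected number of days to first reach Snowy from state s, with t(Snowy) = 0. Conditioning on the first day:
t(Windy) = 1 + 0.19·t(Windy) + 0.25·t(Sunny) + 0.31·t(Rainy)
t(Sunny) = 1 + 0.32·t(Windy) + 0.21·t(Sunny) + 0.28·t(Rainy)
t(Rainy) = 1 + 0.27·t(Windy) + 0.26·t(Sunny) + 0.27·t(Rainy)
Solving: t(Windy) = 4.5278, t(Sunny) = 4.7827, t(Rainy) = 4.7480.
Expected days from Sunny to Snowy: 4.7827.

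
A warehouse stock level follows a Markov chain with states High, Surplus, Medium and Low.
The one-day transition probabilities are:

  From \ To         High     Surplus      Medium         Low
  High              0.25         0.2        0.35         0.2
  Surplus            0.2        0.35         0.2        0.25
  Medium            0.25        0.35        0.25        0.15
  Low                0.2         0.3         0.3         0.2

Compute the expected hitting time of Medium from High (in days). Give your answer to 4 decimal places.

3.3300

Let t(s) be the expected number of days to first reach Medium from state s, with t(Medium) = 0. Conditioning on the first day:
t(High) = 1 + 0.25·t(High) + 0.2·t(Surplus) + 0.2·t(Low)
t(Surplus) = 1 + 0.2·t(High) + 0.35·t(Surplus) + 0.25·t(Low)
t(Low) = 1 + 0.2·t(High) + 0.3·t(Surplus) + 0.2·t(Low)
Solving: t(High) = 3.3300, t(Surplus) = 3.9310, t(Low) = 3.5567.
Expected days from High to Medium: 3.3300.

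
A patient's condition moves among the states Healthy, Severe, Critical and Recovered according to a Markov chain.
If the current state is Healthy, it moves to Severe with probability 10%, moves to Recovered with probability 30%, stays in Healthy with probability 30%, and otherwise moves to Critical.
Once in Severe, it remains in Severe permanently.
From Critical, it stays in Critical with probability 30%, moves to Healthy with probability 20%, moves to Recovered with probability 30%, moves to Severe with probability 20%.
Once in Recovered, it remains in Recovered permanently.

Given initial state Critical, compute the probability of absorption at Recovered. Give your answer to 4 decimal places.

0.6279

Let h(s) be the probability of absorption at Recovered starting from transient state s. Then h(Recovered) = 1 and h(Severe) = 0. By first-step analysis:
h(Healthy) = 0.3·h(Healthy) + 0.1·0 + 0.3·h(Critical) + 0.3·1
h(Critical) = 0.2·h(Healthy) + 0.2·0 + 0.3·h(Critical) + 0.3·1
Solving: h(Healthy) = 0.6977, h(Critical) = 0.6279.
Starting from Critical, the probability is 0.6279.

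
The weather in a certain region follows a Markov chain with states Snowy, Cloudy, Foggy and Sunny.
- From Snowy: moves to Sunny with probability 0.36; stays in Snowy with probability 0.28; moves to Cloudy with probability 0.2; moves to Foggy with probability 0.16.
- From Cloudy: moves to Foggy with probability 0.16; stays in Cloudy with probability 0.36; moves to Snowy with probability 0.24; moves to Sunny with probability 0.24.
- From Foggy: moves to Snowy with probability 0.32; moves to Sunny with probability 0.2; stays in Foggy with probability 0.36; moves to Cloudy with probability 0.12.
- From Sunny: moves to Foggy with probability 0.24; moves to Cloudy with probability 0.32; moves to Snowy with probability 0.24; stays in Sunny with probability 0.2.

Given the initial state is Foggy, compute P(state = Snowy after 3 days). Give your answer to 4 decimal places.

0.2711

Propagate the distribution vector 3 days from Foggy.
After 0 days: (0.0000, 0.0000, 1.0000, 0.0000)
After 1 day: (0.3200, 0.1200, 0.3600, 0.2000)
After 2 days: (0.2816, 0.2144, 0.2480, 0.2560)
After 3 days: (0.2711, 0.2452, 0.2301, 0.2536)
P(in Snowy after 3 days) = 0.2711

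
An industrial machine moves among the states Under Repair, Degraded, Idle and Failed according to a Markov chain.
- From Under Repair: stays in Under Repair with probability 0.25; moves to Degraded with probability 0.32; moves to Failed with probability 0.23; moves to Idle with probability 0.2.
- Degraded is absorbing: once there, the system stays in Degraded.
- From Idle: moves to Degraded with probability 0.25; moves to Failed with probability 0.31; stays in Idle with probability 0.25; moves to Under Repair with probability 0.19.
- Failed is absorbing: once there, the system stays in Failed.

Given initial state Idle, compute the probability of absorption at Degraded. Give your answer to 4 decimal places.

Let h(s) be the probability of absorption at Degraded starting from transient state s. Then h(Degraded) = 1 and h(Failed) = 0. By first-step analysis:
h(Under Repair) = 0.25·h(Under Repair) + 0.32·1 + 0.2·h(Idle) + 0.23·0
h(Idle) = 0.19·h(Under Repair) + 0.25·1 + 0.25·h(Idle) + 0.31·0
Solving: h(Under Repair) = 0.5529, h(Idle) = 0.4734.
Starting from Idle, the probability is 0.4734.

0.4734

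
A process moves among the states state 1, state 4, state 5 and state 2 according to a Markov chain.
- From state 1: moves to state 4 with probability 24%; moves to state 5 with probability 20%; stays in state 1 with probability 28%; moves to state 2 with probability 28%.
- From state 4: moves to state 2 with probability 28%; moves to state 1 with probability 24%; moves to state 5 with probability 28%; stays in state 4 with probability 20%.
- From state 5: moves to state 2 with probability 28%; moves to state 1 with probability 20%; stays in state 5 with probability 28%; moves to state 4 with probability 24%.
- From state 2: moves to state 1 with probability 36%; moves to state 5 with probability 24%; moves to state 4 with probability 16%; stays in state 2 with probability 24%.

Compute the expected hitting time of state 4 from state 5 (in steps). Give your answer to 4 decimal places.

4.5775

Let t(s) be the expected number of steps to first reach state 4 from state s, with t(state 4) = 0. Conditioning on the first step:
t(state 1) = 1 + 0.28·t(state 1) + 0.2·t(state 5) + 0.28·t(state 2)
t(state 5) = 1 + 0.2·t(state 1) + 0.28·t(state 5) + 0.28·t(state 2)
t(state 2) = 1 + 0.36·t(state 1) + 0.24·t(state 5) + 0.24·t(state 2)
Solving: t(state 1) = 4.5775, t(state 5) = 4.5775, t(state 2) = 4.9296.
Expected steps from state 5 to state 4: 4.5775.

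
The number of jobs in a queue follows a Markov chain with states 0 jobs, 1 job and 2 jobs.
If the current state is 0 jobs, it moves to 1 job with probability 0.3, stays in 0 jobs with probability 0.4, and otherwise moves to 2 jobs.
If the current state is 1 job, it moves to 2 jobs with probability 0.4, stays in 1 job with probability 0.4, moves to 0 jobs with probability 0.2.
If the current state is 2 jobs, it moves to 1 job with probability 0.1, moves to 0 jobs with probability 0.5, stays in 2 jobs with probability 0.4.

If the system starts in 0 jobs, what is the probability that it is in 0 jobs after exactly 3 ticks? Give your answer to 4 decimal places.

0.3820

Propagate the distribution vector 3 ticks from 0 jobs.
After 0 ticks: (1.0000, 0.0000, 0.0000)
After 1 tick: (0.4000, 0.3000, 0.3000)
After 2 ticks: (0.3700, 0.2700, 0.3600)
After 3 ticks: (0.3820, 0.2550, 0.3630)
P(in 0 jobs after 3 ticks) = 0.3820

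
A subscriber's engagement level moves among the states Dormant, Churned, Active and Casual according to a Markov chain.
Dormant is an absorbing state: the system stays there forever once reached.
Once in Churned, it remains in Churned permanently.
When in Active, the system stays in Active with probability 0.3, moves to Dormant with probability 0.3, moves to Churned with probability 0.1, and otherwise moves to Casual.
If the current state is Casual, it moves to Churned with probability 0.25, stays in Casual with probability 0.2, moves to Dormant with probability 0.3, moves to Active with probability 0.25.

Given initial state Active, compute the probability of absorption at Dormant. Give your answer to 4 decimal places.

0.6804

Let h(s) be the probability of absorption at Dormant starting from transient state s. Then h(Dormant) = 1 and h(Churned) = 0. By first-step analysis:
h(Active) = 0.3·1 + 0.1·0 + 0.3·h(Active) + 0.3·h(Casual)
h(Casual) = 0.3·1 + 0.25·0 + 0.25·h(Active) + 0.2·h(Casual)
Solving: h(Active) = 0.6804, h(Casual) = 0.5876.
Starting from Active, the probability is 0.6804.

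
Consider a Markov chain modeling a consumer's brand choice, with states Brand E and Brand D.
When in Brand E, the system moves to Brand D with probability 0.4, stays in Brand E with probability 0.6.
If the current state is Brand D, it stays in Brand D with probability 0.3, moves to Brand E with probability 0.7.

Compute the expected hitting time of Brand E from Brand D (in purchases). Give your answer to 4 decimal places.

Let t(s) be the expected number of purchases to first reach Brand E from state s, with t(Brand E) = 0. Conditioning on the first purchase:
t(Brand D) = 1 + 0.3·t(Brand D)
Solving: t(Brand D) = 1.4286.
Expected purchases from Brand D to Brand E: 1.4286.

1.4286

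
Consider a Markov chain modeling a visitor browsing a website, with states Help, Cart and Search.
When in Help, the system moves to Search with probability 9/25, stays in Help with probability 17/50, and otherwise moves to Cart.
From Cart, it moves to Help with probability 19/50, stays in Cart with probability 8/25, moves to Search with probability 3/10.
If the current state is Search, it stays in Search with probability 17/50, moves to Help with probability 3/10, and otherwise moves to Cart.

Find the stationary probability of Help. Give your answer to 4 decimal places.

Let the stationary distribution be π with π = πP and π_1 + π_2 + π_3 = 1.
π_1 = 0.34·π_1 + 0.38·π_2 + 0.3·π_3
π_2 = 0.3·π_1 + 0.32·π_2 + 0.36·π_3
Solving with the normalization constraint gives π = (0.3397, 0.3266, 0.3337).
So the stationary probability of Help is 0.3397.

0.3397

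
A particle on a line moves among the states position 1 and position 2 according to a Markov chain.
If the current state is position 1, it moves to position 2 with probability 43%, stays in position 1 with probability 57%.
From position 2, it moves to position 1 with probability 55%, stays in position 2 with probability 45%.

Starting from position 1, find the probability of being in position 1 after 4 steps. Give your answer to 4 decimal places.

0.5612

Propagate the distribution vector 4 steps from position 1.
After 0 steps: (1.0000, 0.0000)
After 1 step: (0.5700, 0.4300)
After 2 steps: (0.5614, 0.4386)
After 3 steps: (0.5612, 0.4388)
After 4 steps: (0.5612, 0.4388)
P(in position 1 after 4 steps) = 0.5612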